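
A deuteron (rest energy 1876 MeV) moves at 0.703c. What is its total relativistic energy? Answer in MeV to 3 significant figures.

E ≈ 2640 MeV

γ = 1/√(1 − 0.703²) = 1.4061
E = γm₀c² = 1.4061 × 1876 MeV = 2640 MeV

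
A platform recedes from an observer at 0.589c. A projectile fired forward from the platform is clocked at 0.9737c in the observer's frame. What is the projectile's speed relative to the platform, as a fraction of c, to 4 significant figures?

Inverse velocity addition: u' = (u − v)/(1 − uv/c²)
= (0.9737 − 0.589)/(1 − 0.9737×0.589) = 0.3847/0.426491 = 0.9020

u' ≈ 0.9020c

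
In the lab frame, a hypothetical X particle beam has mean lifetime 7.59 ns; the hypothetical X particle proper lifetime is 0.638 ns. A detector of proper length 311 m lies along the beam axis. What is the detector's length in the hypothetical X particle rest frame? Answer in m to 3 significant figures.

L ≈ 26.1 m

Time dilation ⇒ γ = Δt/τ₀ = 7.59/0.638 = 11.897
Length contraction: L = L₀/γ = 311/11.897 = 26.1 m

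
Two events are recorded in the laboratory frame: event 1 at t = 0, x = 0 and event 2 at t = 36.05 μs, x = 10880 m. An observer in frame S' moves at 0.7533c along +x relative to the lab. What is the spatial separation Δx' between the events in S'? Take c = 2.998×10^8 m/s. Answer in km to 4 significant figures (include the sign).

γ = 1/√(1 − 0.7533²) = 1.52050
Δx' = γ(Δx − vΔt) = 1.52050 × (10880 m − 0.7533×(2.998×10^8 m/s)×36.05×10^-6 s)
= 1.52050 × (2738.49 m) = 4.164 km

Δx' ≈ 4.164 km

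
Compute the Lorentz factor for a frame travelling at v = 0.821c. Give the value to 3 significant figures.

γ = 1/√(1 − β²) = 1/√(1 − 0.821²) = 1/√(0.32596) = 1.75

γ ≈ 1.75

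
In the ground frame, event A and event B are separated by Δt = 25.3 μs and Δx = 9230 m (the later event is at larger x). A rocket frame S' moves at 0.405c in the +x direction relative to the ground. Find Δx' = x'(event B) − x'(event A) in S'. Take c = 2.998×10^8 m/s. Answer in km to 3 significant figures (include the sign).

Δx' ≈ 6.74 km

γ = 1/√(1 − 0.405²) = 1.0937
Δx' = γ(Δx − vΔt) = 1.0937 × (9230 m − 0.405×(2.998×10^8 m/s)×25.3×10^-6 s)
= 1.0937 × (6158.1 m) = 6.74 km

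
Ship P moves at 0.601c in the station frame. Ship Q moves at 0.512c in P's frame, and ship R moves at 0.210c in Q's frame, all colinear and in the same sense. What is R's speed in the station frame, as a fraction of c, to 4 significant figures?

Compose boost 2: (0.512 + 0.601)/(1 + 0.512×0.601) = 1.113/1.30771 = 0.851105
Compose boost 3: (0.210 + 0.851105)/(1 + 0.210×0.851105) = 1.06110/1.17873 = 0.9002

u ≈ 0.9002c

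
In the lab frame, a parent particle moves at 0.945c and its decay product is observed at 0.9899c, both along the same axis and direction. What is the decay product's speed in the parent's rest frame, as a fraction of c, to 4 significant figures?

u' ≈ 0.6956c

Inverse velocity addition: u' = (u − v)/(1 − uv/c²)
= (0.9899 − 0.945)/(1 − 0.9899×0.945) = 0.04490/0.0645445 = 0.6956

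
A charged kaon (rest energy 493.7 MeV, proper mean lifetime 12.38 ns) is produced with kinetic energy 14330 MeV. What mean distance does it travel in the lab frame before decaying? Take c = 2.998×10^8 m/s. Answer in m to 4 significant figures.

d ≈ 111.4 m

γ = 1 + K/(m₀c²) = 1 + 14330/493.7 = 30.0257
β = √(1 − 1/γ²) = 0.999445
Dilated lifetime: γτ₀ = 30.0257 × 12.38 ns = 371.718 ns
d = βc·γτ₀ = 0.999445 × (2.998×10^8 m/s) × 3.71718×10^-7 s = 111.4 m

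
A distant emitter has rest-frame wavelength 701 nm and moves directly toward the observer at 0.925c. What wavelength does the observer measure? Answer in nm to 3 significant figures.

λ_obs ≈ 138 nm

Relativistic Doppler: λ_obs = λ_src √((1−β)/(1+β))
= 701 × √(0.075000/1.9250) = 701 × 0.19739 = 138 nm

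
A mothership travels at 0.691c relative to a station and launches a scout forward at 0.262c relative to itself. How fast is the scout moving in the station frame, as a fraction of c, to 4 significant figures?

u ≈ 0.8069c

Compose boost 2: (0.262 + 0.691)/(1 + 0.262×0.691) = 0.9530/1.18104 = 0.8069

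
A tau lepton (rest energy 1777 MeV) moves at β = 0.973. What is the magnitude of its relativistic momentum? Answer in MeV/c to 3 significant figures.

p ≈ 7490 MeV/c

γ = 1/√(1 − 0.973²) = 4.3327
p = γβm₀c = 4.3327 × 0.973 × 1777 MeV/c = 7490 MeV/c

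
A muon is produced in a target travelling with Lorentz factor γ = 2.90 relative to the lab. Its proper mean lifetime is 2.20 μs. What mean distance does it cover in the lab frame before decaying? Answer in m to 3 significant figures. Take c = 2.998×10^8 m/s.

β = √(1 − 1/γ²) = √(1 − 1/2.90²) = 0.93867
Dilated lifetime: Δt = γτ₀ = 2.90 × 2.20 μs = 6.3800 μs
d = vΔt = 0.93867c × 6.3800 μs = 2.8141×10^8 m/s × 6.3800×10^-6 s = 1800 m

d ≈ 1800 m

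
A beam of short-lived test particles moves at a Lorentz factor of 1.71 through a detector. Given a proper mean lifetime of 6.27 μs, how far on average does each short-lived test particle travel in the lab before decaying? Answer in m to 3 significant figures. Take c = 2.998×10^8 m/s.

β = √(1 − 1/γ²) = √(1 − 1/1.71²) = 0.81118
Dilated lifetime: Δt = γτ₀ = 1.71 × 6.27 μs = 10.722 μs
d = vΔt = 0.81118c × 10.722 μs = 2.4319×10^8 m/s × 1.0722×10^-5 s = 2610 m

d ≈ 2610 m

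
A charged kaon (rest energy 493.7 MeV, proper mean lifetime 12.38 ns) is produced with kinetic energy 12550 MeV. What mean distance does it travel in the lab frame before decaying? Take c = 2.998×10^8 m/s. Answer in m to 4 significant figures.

γ = 1 + K/(m₀c²) = 1 + 12550/493.7 = 26.4203
β = √(1 − 1/γ²) = 0.999283
Dilated lifetime: γτ₀ = 26.4203 × 12.38 ns = 327.083 ns
d = βc·γτ₀ = 0.999283 × (2.998×10^8 m/s) × 3.27083×10^-7 s = 97.99 m

d ≈ 97.99 m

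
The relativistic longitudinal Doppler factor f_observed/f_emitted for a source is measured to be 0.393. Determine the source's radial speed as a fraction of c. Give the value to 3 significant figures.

β ≈ 0.732

f_obs/f_src = √((1−β)/(1+β)) = 0.393  ⇒  (1−β)/(1+β) = 0.15445
β = |1 − D²|/(1 + D²) = |1 − 0.15445|/(1 + 0.15445) = 0.732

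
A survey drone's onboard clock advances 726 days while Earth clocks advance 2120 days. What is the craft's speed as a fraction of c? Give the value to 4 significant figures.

γ = Δt/τ₀ = 2120/726 = 2.92011
β = √(1 − 1/γ²) = √(1 − 1/2.92011²) = 0.9395

β ≈ 0.9395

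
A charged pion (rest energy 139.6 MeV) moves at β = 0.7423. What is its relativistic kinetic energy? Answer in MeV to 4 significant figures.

γ = 1/√(1 − 0.7423²) = 1.49239
K = (γ − 1)m₀c² = (1.49239 − 1) × 139.6 MeV = 0.492387 × 139.6 MeV = 68.74 MeV

K ≈ 68.74 MeV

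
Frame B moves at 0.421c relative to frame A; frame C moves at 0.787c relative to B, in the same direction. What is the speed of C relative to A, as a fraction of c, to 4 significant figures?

u ≈ 0.9074c

Compose boost 2: (0.787 + 0.421)/(1 + 0.787×0.421) = 1.208/1.33133 = 0.9074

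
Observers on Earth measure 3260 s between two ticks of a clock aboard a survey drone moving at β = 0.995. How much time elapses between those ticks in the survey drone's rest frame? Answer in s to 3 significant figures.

τ₀ ≈ 326 s

γ = 1/√(1 − 0.995²) = 10.013
Proper time: τ₀ = Δt/γ = 3260/10.013 = 326 s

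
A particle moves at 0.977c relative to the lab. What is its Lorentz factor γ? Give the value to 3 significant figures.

γ = 1/√(1 − β²) = 1/√(1 − 0.977²) = 1/√(0.045471) = 4.69

γ ≈ 4.69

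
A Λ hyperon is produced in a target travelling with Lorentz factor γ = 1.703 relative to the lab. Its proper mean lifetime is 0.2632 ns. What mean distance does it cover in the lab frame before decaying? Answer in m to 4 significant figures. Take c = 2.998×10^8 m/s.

β = √(1 − 1/γ²) = √(1 − 1/1.703²) = 0.809443
Dilated lifetime: Δt = γτ₀ = 1.703 × 0.2632 ns = 0.448230 ns
d = vΔt = 0.809443c × 0.448230 ns = 2.42671×10^8 m/s × 4.48230×10^-10 s = 0.1088 m

d ≈ 0.1088 m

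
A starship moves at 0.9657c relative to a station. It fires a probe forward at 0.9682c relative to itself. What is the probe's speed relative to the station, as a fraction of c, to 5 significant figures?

Relativistic velocity addition: u = (u' + v)/(1 + u'v/c²)
= (0.9682 + 0.9657)/(1 + 0.9682×0.9657) = 1.9339/1.934991 = 0.99944

u ≈ 0.99944c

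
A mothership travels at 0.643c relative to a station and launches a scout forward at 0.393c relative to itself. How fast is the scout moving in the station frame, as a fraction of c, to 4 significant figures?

Compose boost 2: (0.393 + 0.643)/(1 + 0.393×0.643) = 1.036/1.25270 = 0.8270

u ≈ 0.8270c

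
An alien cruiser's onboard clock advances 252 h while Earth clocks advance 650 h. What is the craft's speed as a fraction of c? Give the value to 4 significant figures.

γ = Δt/τ₀ = 650/252 = 2.57937
β = √(1 − 1/γ²) = √(1 − 1/2.57937²) = 0.9218

β ≈ 0.9218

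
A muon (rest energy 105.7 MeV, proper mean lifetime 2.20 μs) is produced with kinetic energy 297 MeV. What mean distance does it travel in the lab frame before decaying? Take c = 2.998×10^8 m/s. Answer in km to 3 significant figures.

γ = 1 + K/(m₀c²) = 1 + 297/105.7 = 3.8098
β = √(1 − 1/γ²) = 0.96494
Dilated lifetime: γτ₀ = 3.8098 × 2.20 μs = 8.3816 μs
d = βc·γτ₀ = 0.96494 × (2.998×10^8 m/s) × 8.3816×10^-6 s = 2.42 km

d ≈ 2.42 km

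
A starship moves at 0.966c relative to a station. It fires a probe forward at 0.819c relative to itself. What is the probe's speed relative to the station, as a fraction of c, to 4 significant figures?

u ≈ 0.9966c

Relativistic velocity addition: u = (u' + v)/(1 + u'v/c²)
= (0.819 + 0.966)/(1 + 0.819×0.966) = 1.785/1.79115 = 0.9966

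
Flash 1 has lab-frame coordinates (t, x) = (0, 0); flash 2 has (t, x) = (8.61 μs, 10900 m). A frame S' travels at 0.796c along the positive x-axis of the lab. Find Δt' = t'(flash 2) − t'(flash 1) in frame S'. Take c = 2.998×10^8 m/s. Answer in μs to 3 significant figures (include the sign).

γ = 1/√(1 − 0.796²) = 1.6521
Δt' = γ(Δt − vΔx/c²) = 1.6521 × (8.61 μs − 0.796×10900 m / (2.998×10^8 m/s))
= 1.6521 × (-20.331 μs) = -33.6 μs

Δt' ≈ -33.6 μs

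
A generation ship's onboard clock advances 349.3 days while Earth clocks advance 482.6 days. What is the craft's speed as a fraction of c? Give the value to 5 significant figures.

γ = Δt/τ₀ = 482.6/349.3 = 1.381620
β = √(1 − 1/γ²) = √(1 − 1/1.381620²) = 0.69002

β ≈ 0.69002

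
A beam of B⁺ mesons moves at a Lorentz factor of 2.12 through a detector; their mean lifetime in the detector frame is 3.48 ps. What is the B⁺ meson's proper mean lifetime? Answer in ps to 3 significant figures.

γ = 2.12 (given)
Proper time: τ₀ = Δt/γ = 3.48/2.12 = 1.64 ps

τ₀ ≈ 1.64 ps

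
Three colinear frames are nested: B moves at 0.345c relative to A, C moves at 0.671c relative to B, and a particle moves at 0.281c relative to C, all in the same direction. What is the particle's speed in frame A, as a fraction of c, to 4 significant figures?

Compose boost 2: (0.671 + 0.345)/(1 + 0.671×0.345) = 1.016/1.23150 = 0.825013
Compose boost 3: (0.281 + 0.825013)/(1 + 0.281×0.825013) = 1.10601/1.23183 = 0.8979

u ≈ 0.8979c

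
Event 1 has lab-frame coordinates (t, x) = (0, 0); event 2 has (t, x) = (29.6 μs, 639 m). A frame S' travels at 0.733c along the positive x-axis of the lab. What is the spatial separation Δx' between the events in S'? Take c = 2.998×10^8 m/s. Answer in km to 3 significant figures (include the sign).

γ = 1/√(1 − 0.733²) = 1.4701
Δx' = γ(Δx − vΔt) = 1.4701 × (639 m − 0.733×(2.998×10^8 m/s)×29.6×10^-6 s)
= 1.4701 × (-5865.7 m) = -8.62 km

Δx' ≈ -8.62 km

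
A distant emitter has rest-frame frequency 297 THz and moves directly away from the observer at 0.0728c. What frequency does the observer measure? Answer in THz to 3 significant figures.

Relativistic Doppler: f_obs = f_src √((1−β)/(1+β))
= 297 × √(0.92720/1.0728) = 297 × 0.92967 = 276 THz

f_obs ≈ 276 THz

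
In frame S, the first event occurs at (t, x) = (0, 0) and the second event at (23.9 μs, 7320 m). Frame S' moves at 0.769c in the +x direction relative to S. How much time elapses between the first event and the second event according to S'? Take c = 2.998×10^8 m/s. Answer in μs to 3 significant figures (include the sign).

Δt' ≈ 8.02 μs

γ = 1/√(1 − 0.769²) = 1.5643
Δt' = γ(Δt − vΔx/c²) = 1.5643 × (23.9 μs − 0.769×7320 m / (2.998×10^8 m/s))
= 1.5643 × (5.1239 μs) = 8.02 μs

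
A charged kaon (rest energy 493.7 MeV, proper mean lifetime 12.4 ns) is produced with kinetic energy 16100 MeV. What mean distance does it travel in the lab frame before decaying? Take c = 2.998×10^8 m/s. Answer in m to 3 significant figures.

γ = 1 + K/(m₀c²) = 1 + 16100/493.7 = 33.611
β = √(1 − 1/γ²) = 0.99956
Dilated lifetime: γτ₀ = 33.611 × 12.4 ns = 416.78 ns
d = βc·γτ₀ = 0.99956 × (2.998×10^8 m/s) × 4.1678×10^-7 s = 125 m

d ≈ 125 m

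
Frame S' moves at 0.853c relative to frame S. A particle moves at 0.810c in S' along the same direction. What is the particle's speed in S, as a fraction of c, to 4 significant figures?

u ≈ 0.9835c

Relativistic velocity addition: u = (u' + v)/(1 + u'v/c²)
= (0.810 + 0.853)/(1 + 0.810×0.853) = 1.663/1.69093 = 0.9835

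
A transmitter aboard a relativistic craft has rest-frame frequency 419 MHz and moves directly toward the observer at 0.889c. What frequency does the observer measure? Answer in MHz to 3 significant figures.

f_obs ≈ 1730 MHz

Relativistic Doppler: f_obs = f_src √((1+β)/(1−β))
= 419 × √(1.8890/0.11100) = 419 × 4.1253 = 1730 MHz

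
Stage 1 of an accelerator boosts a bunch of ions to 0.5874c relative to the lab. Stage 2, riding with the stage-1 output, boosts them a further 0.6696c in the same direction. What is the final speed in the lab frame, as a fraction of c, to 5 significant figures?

u ≈ 0.90216c

Compose boost 2: (0.6696 + 0.5874)/(1 + 0.6696×0.5874) = 1.2570/1.393323 = 0.90216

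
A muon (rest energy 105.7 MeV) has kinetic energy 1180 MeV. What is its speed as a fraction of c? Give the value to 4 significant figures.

β ≈ 0.9966

γ = 1 + K/(m₀c²) = 1 + 1180/105.7 = 12.1637
β = √(1 − 1/γ²) = 0.9966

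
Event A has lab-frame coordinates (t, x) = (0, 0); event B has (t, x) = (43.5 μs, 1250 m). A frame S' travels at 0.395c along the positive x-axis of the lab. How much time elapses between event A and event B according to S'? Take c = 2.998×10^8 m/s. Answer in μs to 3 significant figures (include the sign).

γ = 1/√(1 − 0.395²) = 1.0885
Δt' = γ(Δt − vΔx/c²) = 1.0885 × (43.5 μs − 0.395×1250 m / (2.998×10^8 m/s))
= 1.0885 × (41.853 μs) = 45.6 μs

Δt' ≈ 45.6 μs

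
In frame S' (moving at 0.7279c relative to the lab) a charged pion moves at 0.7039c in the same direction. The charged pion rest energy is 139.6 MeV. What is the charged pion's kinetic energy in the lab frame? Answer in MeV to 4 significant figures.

K ≈ 293.9 MeV

u_lab = (0.7039 + 0.7279)/(1 + 0.7039×0.7279) = 0.9467267
γ = 1/√(1 − 0.9467267²) = 3.10522
K = (γ − 1)m₀c² = (3.10522 − 1) × 139.6 = 2.10522 × 139.6 = 293.9 MeV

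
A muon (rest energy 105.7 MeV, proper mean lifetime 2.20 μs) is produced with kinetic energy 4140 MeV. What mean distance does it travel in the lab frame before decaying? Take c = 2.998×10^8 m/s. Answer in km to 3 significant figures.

γ = 1 + K/(m₀c²) = 1 + 4140/105.7 = 40.167
β = √(1 − 1/γ²) = 0.99969
Dilated lifetime: γτ₀ = 40.167 × 2.20 μs = 88.368 μs
d = βc·γτ₀ = 0.99969 × (2.998×10^8 m/s) × 8.8368×10^-5 s = 26.5 km

d ≈ 26.5 km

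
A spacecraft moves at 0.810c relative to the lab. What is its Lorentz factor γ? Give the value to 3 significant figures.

γ = 1/√(1 − β²) = 1/√(1 − 0.810²) = 1/√(0.34390) = 1.71

γ ≈ 1.71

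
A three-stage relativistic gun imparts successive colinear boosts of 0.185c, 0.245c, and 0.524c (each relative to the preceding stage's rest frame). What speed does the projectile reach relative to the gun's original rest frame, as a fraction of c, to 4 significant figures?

u ≈ 0.7695c

Compose boost 2: (0.245 + 0.185)/(1 + 0.245×0.185) = 0.4300/1.04533 = 0.411355
Compose boost 3: (0.524 + 0.411355)/(1 + 0.524×0.411355) = 0.935355/1.21555 = 0.7695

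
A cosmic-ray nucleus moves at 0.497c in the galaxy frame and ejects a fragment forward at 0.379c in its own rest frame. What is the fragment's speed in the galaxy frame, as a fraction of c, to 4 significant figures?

Compose boost 2: (0.379 + 0.497)/(1 + 0.379×0.497) = 0.8760/1.18836 = 0.7371

u ≈ 0.7371c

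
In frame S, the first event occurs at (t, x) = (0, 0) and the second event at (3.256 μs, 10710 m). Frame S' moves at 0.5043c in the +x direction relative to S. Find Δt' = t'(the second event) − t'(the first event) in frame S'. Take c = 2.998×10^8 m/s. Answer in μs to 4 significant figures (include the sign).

Δt' ≈ -17.09 μs

γ = 1/√(1 − 0.5043²) = 1.15804
Δt' = γ(Δt − vΔx/c²) = 1.15804 × (3.256 μs − 0.5043×10710 m / (2.998×10^8 m/s))
= 1.15804 × (-14.7595 μs) = -17.09 μs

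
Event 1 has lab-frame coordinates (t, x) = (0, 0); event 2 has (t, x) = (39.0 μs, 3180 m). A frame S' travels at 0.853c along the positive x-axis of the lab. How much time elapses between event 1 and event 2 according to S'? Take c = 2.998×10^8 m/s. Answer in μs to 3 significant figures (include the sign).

Δt' ≈ 57.4 μs

γ = 1/√(1 − 0.853²) = 1.9160
Δt' = γ(Δt − vΔx/c²) = 1.9160 × (39.0 μs − 0.853×3180 m / (2.998×10^8 m/s))
= 1.9160 × (29.952 μs) = 57.4 μs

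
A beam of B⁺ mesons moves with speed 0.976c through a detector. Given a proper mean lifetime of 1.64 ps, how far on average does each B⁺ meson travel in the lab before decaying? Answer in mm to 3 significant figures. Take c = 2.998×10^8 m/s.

d ≈ 2.20 mm

γ = 1/√(1 − 0.976²) = 4.5920
Dilated lifetime: Δt = γτ₀ = 4.5920 × 1.64 ps = 7.5309 ps
d = vΔt = 0.976c × 7.5309 ps = 2.9260×10^8 m/s × 7.5309×10^-12 s = 2.20 mm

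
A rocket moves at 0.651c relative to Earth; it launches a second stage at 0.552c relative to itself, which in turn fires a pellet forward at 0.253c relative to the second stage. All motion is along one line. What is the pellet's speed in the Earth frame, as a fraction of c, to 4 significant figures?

u ≈ 0.9298c

Compose boost 2: (0.552 + 0.651)/(1 + 0.552×0.651) = 1.203/1.35935 = 0.884980
Compose boost 3: (0.253 + 0.884980)/(1 + 0.253×0.884980) = 1.13798/1.22390 = 0.9298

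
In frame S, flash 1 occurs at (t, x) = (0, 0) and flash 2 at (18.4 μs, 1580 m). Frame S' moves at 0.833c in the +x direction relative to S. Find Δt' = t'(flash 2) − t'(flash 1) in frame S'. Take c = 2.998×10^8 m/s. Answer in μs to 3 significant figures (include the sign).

γ = 1/√(1 − 0.833²) = 1.8074
Δt' = γ(Δt − vΔx/c²) = 1.8074 × (18.4 μs − 0.833×1580 m / (2.998×10^8 m/s))
= 1.8074 × (14.010 μs) = 25.3 μs

Δt' ≈ 25.3 μs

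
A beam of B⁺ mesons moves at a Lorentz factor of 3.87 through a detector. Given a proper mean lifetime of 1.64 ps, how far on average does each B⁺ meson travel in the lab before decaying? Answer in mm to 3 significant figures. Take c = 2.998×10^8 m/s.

d ≈ 1.84 mm

β = √(1 − 1/γ²) = √(1 − 1/3.87²) = 0.96604
Dilated lifetime: Δt = γτ₀ = 3.87 × 1.64 ps = 6.3468 ps
d = vΔt = 0.96604c × 6.3468 ps = 2.8962×10^8 m/s × 6.3468×10^-12 s = 1.84 mm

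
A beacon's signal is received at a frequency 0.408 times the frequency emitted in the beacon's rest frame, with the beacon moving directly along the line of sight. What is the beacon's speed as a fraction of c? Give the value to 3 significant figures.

f_obs/f_src = √((1−β)/(1+β)) = 0.408  ⇒  (1−β)/(1+β) = 0.16646
β = |1 − D²|/(1 + D²) = |1 − 0.16646|/(1 + 0.16646) = 0.715

β ≈ 0.715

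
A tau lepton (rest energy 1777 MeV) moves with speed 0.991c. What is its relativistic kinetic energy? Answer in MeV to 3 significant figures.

γ = 1/√(1 − 0.991²) = 7.4704
K = (γ − 1)m₀c² = (7.4704 − 1) × 1777 MeV = 6.4704 × 1777 MeV = 11500 MeV

K ≈ 11500 MeV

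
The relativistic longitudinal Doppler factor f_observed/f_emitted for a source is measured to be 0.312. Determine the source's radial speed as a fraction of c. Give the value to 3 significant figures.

β ≈ 0.823

f_obs/f_src = √((1−β)/(1+β)) = 0.312  ⇒  (1−β)/(1+β) = 0.097344
β = |1 − D²|/(1 + D²) = |1 − 0.097344|/(1 + 0.097344) = 0.823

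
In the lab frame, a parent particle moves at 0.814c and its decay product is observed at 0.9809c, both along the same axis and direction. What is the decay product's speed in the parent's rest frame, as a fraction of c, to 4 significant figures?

Inverse velocity addition: u' = (u − v)/(1 − uv/c²)
= (0.9809 − 0.814)/(1 − 0.9809×0.814) = 0.1669/0.201547 = 0.8281

u' ≈ 0.8281c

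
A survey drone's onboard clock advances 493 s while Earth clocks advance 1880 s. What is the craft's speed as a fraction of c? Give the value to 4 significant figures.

γ = Δt/τ₀ = 1880/493 = 3.81339
β = √(1 − 1/γ²) = √(1 − 1/3.81339²) = 0.9650

β ≈ 0.9650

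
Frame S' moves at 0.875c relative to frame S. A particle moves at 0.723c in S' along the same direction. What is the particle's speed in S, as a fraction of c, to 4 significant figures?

Relativistic velocity addition: u = (u' + v)/(1 + u'v/c²)
= (0.723 + 0.875)/(1 + 0.723×0.875) = 1.598/1.63262 = 0.9788

u ≈ 0.9788c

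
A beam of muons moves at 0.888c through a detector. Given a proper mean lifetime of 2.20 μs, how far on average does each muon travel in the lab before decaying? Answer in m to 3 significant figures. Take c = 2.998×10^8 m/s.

γ = 1/√(1 − 0.888²) = 2.1747
Dilated lifetime: Δt = γτ₀ = 2.1747 × 2.20 μs = 4.7842 μs
d = vΔt = 0.888c × 4.7842 μs = 2.6622×10^8 m/s × 4.7842×10^-6 s = 1270 m

d ≈ 1270 m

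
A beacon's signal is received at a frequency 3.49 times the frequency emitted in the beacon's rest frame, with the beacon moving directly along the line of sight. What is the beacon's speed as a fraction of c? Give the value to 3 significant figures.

f_obs/f_src = √((1+β)/(1−β)) = 3.49  ⇒  (1+β)/(1−β) = 12.180
β = |1 − D²|/(1 + D²) = |1 − 12.180|/(1 + 12.180) = 0.848

β ≈ 0.848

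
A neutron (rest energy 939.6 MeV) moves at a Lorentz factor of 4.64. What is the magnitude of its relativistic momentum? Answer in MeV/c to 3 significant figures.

p ≈ 4260 MeV/c

β = √(1 − 1/γ²) = √(1 − 1/4.64²) = 0.97650
p = γβm₀c = 4.64 × 0.97650 × 939.6 MeV/c = 4260 MeV/c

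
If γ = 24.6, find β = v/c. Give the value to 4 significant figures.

β ≈ 0.9992

β = √(1 − 1/γ²) = √(1 − 1/24.6²) = √(0.998348) = 0.9992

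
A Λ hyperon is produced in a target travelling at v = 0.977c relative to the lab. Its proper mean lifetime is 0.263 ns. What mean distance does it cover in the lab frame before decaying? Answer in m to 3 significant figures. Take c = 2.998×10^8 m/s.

γ = 1/√(1 − 0.977²) = 4.6896
Dilated lifetime: Δt = γτ₀ = 4.6896 × 0.263 ns = 1.2334 ns
d = vΔt = 0.977c × 1.2334 ns = 2.9290×10^8 m/s × 1.2334×10^-9 s = 0.361 m

d ≈ 0.361 m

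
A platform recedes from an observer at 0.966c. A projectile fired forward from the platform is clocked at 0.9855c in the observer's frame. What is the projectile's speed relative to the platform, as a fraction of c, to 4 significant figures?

Inverse velocity addition: u' = (u − v)/(1 − uv/c²)
= (0.9855 − 0.966)/(1 − 0.9855×0.966) = 0.01950/0.0480070 = 0.4062

u' ≈ 0.4062c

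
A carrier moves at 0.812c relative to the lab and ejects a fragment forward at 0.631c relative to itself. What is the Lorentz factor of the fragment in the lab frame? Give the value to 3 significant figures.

u_lab = (0.631 + 0.812)/(1 + 0.631×0.812) = 1.443/1.51237 = 0.954130
γ = 1/√(1 − 0.954130²) = 3.34

γ ≈ 3.34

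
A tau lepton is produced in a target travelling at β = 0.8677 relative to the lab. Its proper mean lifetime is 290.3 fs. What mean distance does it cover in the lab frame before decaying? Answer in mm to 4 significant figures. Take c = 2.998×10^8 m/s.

d ≈ 0.1519 mm

γ = 1/√(1 − 0.8677²) = 2.01172
Dilated lifetime: Δt = γτ₀ = 2.01172 × 290.3 fs = 584.001 fs
d = vΔt = 0.8677c × 584.001 fs = 2.60136×10^8 m/s × 5.84001×10^-13 s = 0.1519 mm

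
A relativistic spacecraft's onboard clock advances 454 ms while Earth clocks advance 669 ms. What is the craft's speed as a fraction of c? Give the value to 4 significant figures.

γ = Δt/τ₀ = 669/454 = 1.47357
β = √(1 − 1/γ²) = √(1 − 1/1.47357²) = 0.7345

β ≈ 0.7345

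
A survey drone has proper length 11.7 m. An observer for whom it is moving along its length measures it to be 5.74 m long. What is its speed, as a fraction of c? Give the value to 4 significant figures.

β ≈ 0.8714

γ = L₀/L = 11.7/5.74 = 2.03833
β = √(1 − 1/γ²) = 0.8714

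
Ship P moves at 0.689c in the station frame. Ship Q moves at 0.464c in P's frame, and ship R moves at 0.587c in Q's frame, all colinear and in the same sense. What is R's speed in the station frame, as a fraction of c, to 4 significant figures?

u ≈ 0.9655c

Compose boost 2: (0.464 + 0.689)/(1 + 0.464×0.689) = 1.153/1.31970 = 0.873686
Compose boost 3: (0.587 + 0.873686)/(1 + 0.587×0.873686) = 1.46069/1.51285 = 0.9655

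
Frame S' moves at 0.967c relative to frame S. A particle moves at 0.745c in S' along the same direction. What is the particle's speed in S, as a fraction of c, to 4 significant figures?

Relativistic velocity addition: u = (u' + v)/(1 + u'v/c²)
= (0.745 + 0.967)/(1 + 0.745×0.967) = 1.712/1.72042 = 0.9951

u ≈ 0.9951c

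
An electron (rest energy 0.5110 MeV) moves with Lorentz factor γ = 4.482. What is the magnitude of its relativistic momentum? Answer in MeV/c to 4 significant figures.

p ≈ 2.233 MeV/c

β = √(1 − 1/γ²) = √(1 − 1/4.482²) = 0.974792
p = γβm₀c = 4.482 × 0.974792 × 0.5110 MeV/c = 2.233 MeV/c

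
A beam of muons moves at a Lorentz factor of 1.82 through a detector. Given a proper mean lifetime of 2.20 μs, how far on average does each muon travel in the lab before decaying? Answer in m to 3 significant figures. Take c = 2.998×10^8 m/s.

β = √(1 − 1/γ²) = √(1 − 1/1.82²) = 0.83553
Dilated lifetime: Δt = γτ₀ = 1.82 × 2.20 μs = 4.0040 μs
d = vΔt = 0.83553c × 4.0040 μs = 2.5049×10^8 m/s × 4.0040×10^-6 s = 1000 m

d ≈ 1000 m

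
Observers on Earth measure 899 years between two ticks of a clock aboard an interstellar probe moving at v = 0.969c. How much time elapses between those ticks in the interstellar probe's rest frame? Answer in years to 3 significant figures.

γ = 1/√(1 − 0.969²) = 4.0476
Proper time: τ₀ = Δt/γ = 899/4.0476 = 222 years

τ₀ ≈ 222 years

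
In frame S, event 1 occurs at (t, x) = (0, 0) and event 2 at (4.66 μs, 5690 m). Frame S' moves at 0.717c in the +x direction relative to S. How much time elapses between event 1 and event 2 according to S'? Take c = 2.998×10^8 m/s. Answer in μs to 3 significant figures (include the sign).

γ = 1/√(1 − 0.717²) = 1.4346
Δt' = γ(Δt − vΔx/c²) = 1.4346 × (4.66 μs − 0.717×5690 m / (2.998×10^8 m/s))
= 1.4346 × (-8.9482 μs) = -12.8 μs

Δt' ≈ -12.8 μs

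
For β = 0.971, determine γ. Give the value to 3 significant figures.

γ = 1/√(1 − β²) = 1/√(1 − 0.971²) = 1/√(0.057159) = 4.18

γ ≈ 4.18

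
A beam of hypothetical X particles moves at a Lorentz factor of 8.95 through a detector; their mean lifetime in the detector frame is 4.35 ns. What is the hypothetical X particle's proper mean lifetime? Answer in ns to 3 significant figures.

γ = 8.95 (given)
Proper time: τ₀ = Δt/γ = 4.35/8.95 = 0.486 ns

τ₀ ≈ 0.486 ns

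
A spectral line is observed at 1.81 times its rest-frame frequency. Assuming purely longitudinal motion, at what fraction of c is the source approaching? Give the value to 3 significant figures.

β ≈ 0.532

f_obs/f_src = √((1+β)/(1−β)) = 1.81  ⇒  (1+β)/(1−β) = 3.2761
β = |1 − D²|/(1 + D²) = |1 − 3.2761|/(1 + 3.2761) = 0.532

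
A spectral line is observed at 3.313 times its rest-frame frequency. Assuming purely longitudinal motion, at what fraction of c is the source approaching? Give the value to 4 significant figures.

f_obs/f_src = √((1+β)/(1−β)) = 3.313  ⇒  (1+β)/(1−β) = 10.9760
β = |1 − D²|/(1 + D²) = |1 − 10.9760|/(1 + 10.9760) = 0.8330

β ≈ 0.8330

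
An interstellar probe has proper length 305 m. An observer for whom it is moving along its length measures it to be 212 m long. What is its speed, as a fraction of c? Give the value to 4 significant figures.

γ = L₀/L = 305/212 = 1.43868
β = √(1 − 1/γ²) = 0.7189

β ≈ 0.7189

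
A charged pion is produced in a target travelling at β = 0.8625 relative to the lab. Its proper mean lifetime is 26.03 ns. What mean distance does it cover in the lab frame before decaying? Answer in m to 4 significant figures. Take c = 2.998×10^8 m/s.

γ = 1/√(1 − 0.8625²) = 1.97606
Dilated lifetime: Δt = γτ₀ = 1.97606 × 26.03 ns = 51.4369 ns
d = vΔt = 0.8625c × 51.4369 ns = 2.58578×10^8 m/s × 5.14369×10^-8 s = 13.30 m

d ≈ 13.30 m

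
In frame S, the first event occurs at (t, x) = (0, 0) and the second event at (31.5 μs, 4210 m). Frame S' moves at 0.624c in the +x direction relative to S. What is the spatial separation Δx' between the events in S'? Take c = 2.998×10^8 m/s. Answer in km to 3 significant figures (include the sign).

Δx' ≈ -2.15 km

γ = 1/√(1 − 0.624²) = 1.2797
Δx' = γ(Δx − vΔt) = 1.2797 × (4210 m − 0.624×(2.998×10^8 m/s)×31.5×10^-6 s)
= 1.2797 × (-1682.9 m) = -2.15 km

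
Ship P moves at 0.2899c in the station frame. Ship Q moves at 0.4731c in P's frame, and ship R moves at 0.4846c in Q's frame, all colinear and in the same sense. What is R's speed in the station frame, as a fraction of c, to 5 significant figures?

u ≈ 0.87203c

Compose boost 2: (0.4731 + 0.2899)/(1 + 0.4731×0.2899) = 0.76300/1.137152 = 0.6709747
Compose boost 3: (0.4846 + 0.6709747)/(1 + 0.4846×0.6709747) = 1.155575/1.325154 = 0.87203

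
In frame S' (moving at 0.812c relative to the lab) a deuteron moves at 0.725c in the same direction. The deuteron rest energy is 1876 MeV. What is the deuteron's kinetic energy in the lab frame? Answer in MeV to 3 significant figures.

K ≈ 5540 MeV

u_lab = (0.725 + 0.812)/(1 + 0.725×0.812) = 0.967458
γ = 1/√(1 − 0.967458²) = 3.9521
K = (γ − 1)m₀c² = (3.9521 − 1) × 1876 = 2.9521 × 1876 = 5540 MeV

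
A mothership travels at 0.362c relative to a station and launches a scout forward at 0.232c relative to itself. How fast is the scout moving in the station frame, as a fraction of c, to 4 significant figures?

u ≈ 0.5480c

Compose boost 2: (0.232 + 0.362)/(1 + 0.232×0.362) = 0.5940/1.08398 = 0.5480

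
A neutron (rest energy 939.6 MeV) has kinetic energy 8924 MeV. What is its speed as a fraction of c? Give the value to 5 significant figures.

β ≈ 0.99545

γ = 1 + K/(m₀c²) = 1 + 8924/939.6 = 10.49766
β = √(1 − 1/γ²) = 0.99545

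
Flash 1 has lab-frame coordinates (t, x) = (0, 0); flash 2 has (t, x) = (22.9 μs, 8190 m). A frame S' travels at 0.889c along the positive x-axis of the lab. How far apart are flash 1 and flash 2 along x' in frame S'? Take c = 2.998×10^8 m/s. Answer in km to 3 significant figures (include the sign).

γ = 1/√(1 − 0.889²) = 2.1838
Δx' = γ(Δx − vΔt) = 2.1838 × (8190 m − 0.889×(2.998×10^8 m/s)×22.9×10^-6 s)
= 2.1838 × (2086.6 m) = 4.56 km

Δx' ≈ 4.56 km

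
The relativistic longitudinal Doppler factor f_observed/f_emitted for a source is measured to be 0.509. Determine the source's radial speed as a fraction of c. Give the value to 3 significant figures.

f_obs/f_src = √((1−β)/(1+β)) = 0.509  ⇒  (1−β)/(1+β) = 0.25908
β = |1 − D²|/(1 + D²) = |1 − 0.25908|/(1 + 0.25908) = 0.588

β ≈ 0.588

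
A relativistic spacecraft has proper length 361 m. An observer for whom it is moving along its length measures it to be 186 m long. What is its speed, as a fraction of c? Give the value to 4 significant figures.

β ≈ 0.8570

γ = L₀/L = 361/186 = 1.94086
β = √(1 − 1/γ²) = 0.8570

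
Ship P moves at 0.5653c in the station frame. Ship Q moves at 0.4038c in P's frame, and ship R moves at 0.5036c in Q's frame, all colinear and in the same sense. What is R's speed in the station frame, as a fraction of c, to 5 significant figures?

Compose boost 2: (0.4038 + 0.5653)/(1 + 0.4038×0.5653) = 0.96910/1.228268 = 0.7889971
Compose boost 3: (0.5036 + 0.7889971)/(1 + 0.5036×0.7889971) = 1.292597/1.397339 = 0.92504

u ≈ 0.92504c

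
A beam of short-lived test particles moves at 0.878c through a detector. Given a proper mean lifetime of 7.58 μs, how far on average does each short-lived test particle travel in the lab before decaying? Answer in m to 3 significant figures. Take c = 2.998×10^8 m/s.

γ = 1/√(1 − 0.878²) = 2.0892
Dilated lifetime: Δt = γτ₀ = 2.0892 × 7.58 μs = 15.836 μs
d = vΔt = 0.878c × 15.836 μs = 2.6322×10^8 m/s × 1.5836×10^-5 s = 4170 m

d ≈ 4170 m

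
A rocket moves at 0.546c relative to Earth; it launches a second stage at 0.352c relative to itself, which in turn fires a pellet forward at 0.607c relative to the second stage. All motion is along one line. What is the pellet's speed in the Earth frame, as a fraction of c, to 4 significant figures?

Compose boost 2: (0.352 + 0.546)/(1 + 0.352×0.546) = 0.8980/1.19219 = 0.753234
Compose boost 3: (0.607 + 0.753234)/(1 + 0.607×0.753234) = 1.36023/1.45721 = 0.9334

u ≈ 0.9334c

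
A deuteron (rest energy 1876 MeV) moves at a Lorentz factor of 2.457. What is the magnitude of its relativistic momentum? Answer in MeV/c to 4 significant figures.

β = √(1 − 1/γ²) = √(1 − 1/2.457²) = 0.913428
p = γβm₀c = 2.457 × 0.913428 × 1876 MeV/c = 4210 MeV/c

p ≈ 4210 MeV/c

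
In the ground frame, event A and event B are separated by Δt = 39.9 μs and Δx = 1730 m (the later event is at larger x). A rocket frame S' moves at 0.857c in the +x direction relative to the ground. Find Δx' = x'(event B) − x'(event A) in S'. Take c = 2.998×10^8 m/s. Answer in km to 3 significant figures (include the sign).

Δx' ≈ -16.5 km

γ = 1/√(1 − 0.857²) = 1.9406
Δx' = γ(Δx − vΔt) = 1.9406 × (1730 m − 0.857×(2.998×10^8 m/s)×39.9×10^-6 s)
= 1.9406 × (-8521.5 m) = -16.5 km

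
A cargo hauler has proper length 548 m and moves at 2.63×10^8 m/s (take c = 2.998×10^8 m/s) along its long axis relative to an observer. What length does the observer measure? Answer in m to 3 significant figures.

β = v/c = 2.63×10^8 / 2.998×10^8 = 0.87725
γ = 1/√(1 − 0.87725²) = 2.0832
Length contraction: L = L₀/γ = 548/2.0832 = 263 m

L ≈ 263 m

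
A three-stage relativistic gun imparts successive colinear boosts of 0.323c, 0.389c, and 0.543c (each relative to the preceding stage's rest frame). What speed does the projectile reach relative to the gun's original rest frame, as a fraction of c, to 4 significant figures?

u ≈ 0.8750c

Compose boost 2: (0.389 + 0.323)/(1 + 0.389×0.323) = 0.7120/1.12565 = 0.632525
Compose boost 3: (0.543 + 0.632525)/(1 + 0.543×0.632525) = 1.17553/1.34346 = 0.8750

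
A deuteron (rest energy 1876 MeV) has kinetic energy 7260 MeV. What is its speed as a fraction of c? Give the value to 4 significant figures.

γ = 1 + K/(m₀c²) = 1 + 7260/1876 = 4.86994
β = √(1 − 1/γ²) = 0.9787

β ≈ 0.9787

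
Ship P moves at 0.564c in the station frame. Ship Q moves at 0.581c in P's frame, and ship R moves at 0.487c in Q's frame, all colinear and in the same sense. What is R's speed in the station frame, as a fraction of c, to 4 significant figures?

Compose boost 2: (0.581 + 0.564)/(1 + 0.581×0.564) = 1.145/1.32768 = 0.862404
Compose boost 3: (0.487 + 0.862404)/(1 + 0.487×0.862404) = 1.34940/1.41999 = 0.9503

u ≈ 0.9503c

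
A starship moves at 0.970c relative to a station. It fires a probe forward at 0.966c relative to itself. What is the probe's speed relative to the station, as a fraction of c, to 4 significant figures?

u ≈ 0.9995c

Relativistic velocity addition: u = (u' + v)/(1 + u'v/c²)
= (0.966 + 0.970)/(1 + 0.966×0.970) = 1.936/1.93702 = 0.9995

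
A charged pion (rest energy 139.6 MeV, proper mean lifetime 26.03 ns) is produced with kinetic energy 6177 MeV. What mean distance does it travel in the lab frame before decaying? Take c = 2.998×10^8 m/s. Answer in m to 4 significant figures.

γ = 1 + K/(m₀c²) = 1 + 6177/139.6 = 45.2479
β = √(1 − 1/γ²) = 0.999756
Dilated lifetime: γτ₀ = 45.2479 × 26.03 ns = 1177.80 ns
d = βc·γτ₀ = 0.999756 × (2.998×10^8 m/s) × 1.17780×10^-6 s = 353.0 m

d ≈ 353.0 m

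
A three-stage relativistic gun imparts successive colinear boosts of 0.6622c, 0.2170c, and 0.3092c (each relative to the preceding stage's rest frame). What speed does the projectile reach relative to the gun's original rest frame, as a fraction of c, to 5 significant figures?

Compose boost 2: (0.2170 + 0.6622)/(1 + 0.2170×0.6622) = 0.87920/1.143697 = 0.7687348
Compose boost 3: (0.3092 + 0.7687348)/(1 + 0.3092×0.7687348) = 1.077935/1.237693 = 0.87092

u ≈ 0.87092c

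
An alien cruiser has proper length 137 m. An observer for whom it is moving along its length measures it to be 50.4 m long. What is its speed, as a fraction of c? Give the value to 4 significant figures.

γ = L₀/L = 137/50.4 = 2.71825
β = √(1 − 1/γ²) = 0.9299

β ≈ 0.9299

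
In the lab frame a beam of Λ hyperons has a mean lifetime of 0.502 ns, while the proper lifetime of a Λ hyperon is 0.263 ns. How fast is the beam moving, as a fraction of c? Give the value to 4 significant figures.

γ = Δt/τ₀ = 0.502/0.263 = 1.90875
β = √(1 − 1/γ²) = √(1 − 1/1.90875²) = 0.8518

β ≈ 0.8518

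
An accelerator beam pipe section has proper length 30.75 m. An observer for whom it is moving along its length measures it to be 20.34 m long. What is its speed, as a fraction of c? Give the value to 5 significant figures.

β ≈ 0.74998

γ = L₀/L = 30.75/20.34 = 1.511799
β = √(1 − 1/γ²) = 0.74998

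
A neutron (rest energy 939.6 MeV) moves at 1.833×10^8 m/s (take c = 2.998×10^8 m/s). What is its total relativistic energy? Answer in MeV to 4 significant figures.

β = v/c = 1.833×10^8 / 2.998×10^8 = 0.611408
γ = 1/√(1 − 0.611408²) = 1.26372
E = γm₀c² = 1.26372 × 939.6 MeV = 1187 MeV

E ≈ 1187 MeV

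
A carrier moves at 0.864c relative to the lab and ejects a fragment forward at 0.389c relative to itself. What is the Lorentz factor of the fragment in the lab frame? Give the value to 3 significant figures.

u_lab = (0.389 + 0.864)/(1 + 0.389×0.864) = 1.253/1.33610 = 0.937807
γ = 1/√(1 − 0.937807²) = 2.88

γ ≈ 2.88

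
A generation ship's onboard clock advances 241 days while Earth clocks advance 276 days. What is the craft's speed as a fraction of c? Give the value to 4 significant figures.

γ = Δt/τ₀ = 276/241 = 1.14523
β = √(1 − 1/γ²) = √(1 − 1/1.14523²) = 0.4874

β ≈ 0.4874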